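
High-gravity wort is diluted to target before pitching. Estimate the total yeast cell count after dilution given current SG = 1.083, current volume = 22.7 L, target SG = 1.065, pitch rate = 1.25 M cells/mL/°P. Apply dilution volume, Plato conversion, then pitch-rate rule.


V_w = V·((SG_c−1)/(SG_t−1)−1);  °P = 259 − 259/SG_t;  cells = rate·(V+V_w)·°P
V_w = 22.7·((1.083−1)/(1.065−1)−1) = 6.2862
V_final = 22.7 + 6.2862 = 28.9862
°P = 259 − 259/1.065 = 15.8075
cells = 1.25·28.9862·15.8075

572.7487 billion cells


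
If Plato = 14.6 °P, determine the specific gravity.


SG = 259/(259 − P)
SG = 259/(259 − 14.6)

1.0597


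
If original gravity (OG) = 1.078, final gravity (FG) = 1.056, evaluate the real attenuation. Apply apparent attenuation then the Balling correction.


AA = (OG−FG)/(OG−1)·100;  RA = AA·0.8192
AA = (1.078 − 1.056)/(1.078 − 1)·100 = 28.2051
RA = 28.2051·0.8192

23.1056 %


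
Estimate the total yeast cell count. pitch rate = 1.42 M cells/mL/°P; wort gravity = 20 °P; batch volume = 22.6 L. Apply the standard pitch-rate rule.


cells (billions) = rate · V_L · °P
cells = 1.42 · 22.6 · 20

641.8400 billion cells


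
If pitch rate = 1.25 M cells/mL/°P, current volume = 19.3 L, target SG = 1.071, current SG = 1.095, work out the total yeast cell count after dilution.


V_w = V·((SG_c−1)/(SG_t−1)−1);  °P = 259 − 259/SG_t;  cells = rate·(V+V_w)·°P
V_w = 19.3·((1.095−1)/(1.071−1)−1) = 6.5239
V_final = 19.3 + 6.5239 = 25.8239
°P = 259 − 259/1.071 = 17.1699
cells = 1.25·25.8239·17.1699

554.2443 billion cells


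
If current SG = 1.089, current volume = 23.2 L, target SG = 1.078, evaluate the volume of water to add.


V_water = V·((SG_curr − 1)/(SG_target − 1) − 1)
V_water = 23.2·((1.089 − 1)/(1.078 − 1) − 1)

3.2718 L


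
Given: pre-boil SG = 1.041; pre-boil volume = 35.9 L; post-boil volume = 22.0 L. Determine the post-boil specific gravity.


SG_post = 1 + (SG_pre − 1)·V_pre/V_post
pts_pre = (1.041 − 1)·1000 = 41.0000
pts_post = 41.0000·35.9/22.0 = 66.9045
SG_post = 1 + 66.9045/1000

1.0669


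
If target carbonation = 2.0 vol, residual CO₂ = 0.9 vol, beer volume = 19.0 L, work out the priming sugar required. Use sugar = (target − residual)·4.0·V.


sugar = (2.0 − 0.9)·4.0·19.0

83.6000 g


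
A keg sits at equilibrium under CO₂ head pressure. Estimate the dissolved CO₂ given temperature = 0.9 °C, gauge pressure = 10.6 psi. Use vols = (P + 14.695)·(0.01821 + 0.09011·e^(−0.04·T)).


vols = (10.6 + 14.695)·(0.01821 + 0.09011·e^(−0.04·0.9))

2.6594 volumes


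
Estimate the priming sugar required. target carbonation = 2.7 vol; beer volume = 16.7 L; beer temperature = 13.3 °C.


residual = 14.695·(0.01821 + 0.09011·e^(−0.04·T));  sugar = (target − residual)·4.0·V
residual = 14.695·(0.01821 + 0.09011·e^(−0.04·13.3)) = 1.0454
sugar = (2.7 − 1.0454)·4.0·16.7

110.5240 g


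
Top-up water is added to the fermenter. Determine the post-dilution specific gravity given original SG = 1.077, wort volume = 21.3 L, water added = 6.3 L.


SG_new = 1 + (SG_old − 1)·V_old/(V_old + V_water)
pts = (1.077 − 1)·1000·21.3/(21.3 + 6.3) = 59.4239
SG_new = 1 + 59.4239/1000

1.0594


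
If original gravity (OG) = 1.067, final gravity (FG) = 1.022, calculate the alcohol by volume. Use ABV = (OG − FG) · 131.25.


ABV = (1.067 − 1.022) · 131.25

5.9062 % ABV


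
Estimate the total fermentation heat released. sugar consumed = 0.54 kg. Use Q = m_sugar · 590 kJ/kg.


Q = 0.54 · 590

318.6000 kJ


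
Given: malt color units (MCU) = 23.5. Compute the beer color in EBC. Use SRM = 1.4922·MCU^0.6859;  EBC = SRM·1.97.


SRM = 1.4922·23.5^0.6859 = 13.0090
EBC = 13.0090·1.97

25.6276 EBC


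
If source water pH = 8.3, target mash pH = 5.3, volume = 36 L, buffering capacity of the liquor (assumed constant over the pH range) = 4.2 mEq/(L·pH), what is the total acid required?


acid = buffering capacity · (pH_source − pH_target) · V
acid = 4.2 · (8.3 − 5.3) · 36

453.6000 mEq


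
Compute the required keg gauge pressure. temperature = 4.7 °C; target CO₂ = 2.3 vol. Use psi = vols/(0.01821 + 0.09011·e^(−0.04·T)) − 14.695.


psi = 2.3/(0.01821 + 0.09011·e^(−0.04·4.7)) − 14.695

10.0691 psi


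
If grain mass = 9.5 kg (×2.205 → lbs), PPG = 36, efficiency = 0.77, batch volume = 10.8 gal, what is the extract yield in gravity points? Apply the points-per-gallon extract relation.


points = lbs × PPG × eff / vol
lbs = 9.5 × 2.205 = 20.9475
points = 20.9475 × 36 × 0.77 / 10.8

53.7653 points


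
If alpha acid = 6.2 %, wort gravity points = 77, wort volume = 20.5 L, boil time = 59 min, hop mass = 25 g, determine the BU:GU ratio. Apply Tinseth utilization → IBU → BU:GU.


U = 1.65·0.000125^(GP/1000)·(1−e^(−0.04t))/4.15;  IBU = (α/100)·m·U·1000/V;  BU:GU = IBU/GP
U = 1.65·0.000125^(77/1000)·(1−e^(−0.04·59))/4.15 = 0.1802
IBU = (6.2/100)·25·0.1802·1000/20.5 = 13.6271
BU:GU = 13.6271/77

0.1770


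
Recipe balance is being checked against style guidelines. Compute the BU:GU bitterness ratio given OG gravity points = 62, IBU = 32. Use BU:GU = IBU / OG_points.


BU:GU = 32 / 62

0.5161


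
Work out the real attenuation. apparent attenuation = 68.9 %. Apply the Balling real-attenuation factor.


RA = AA · 0.8192
RA = 68.9 · 0.8192

56.4429 %


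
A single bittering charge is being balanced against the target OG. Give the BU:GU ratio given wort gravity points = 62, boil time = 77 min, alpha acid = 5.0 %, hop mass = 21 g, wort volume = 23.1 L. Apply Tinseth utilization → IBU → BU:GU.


U = 1.65·0.000125^(GP/1000)·(1−e^(−0.04t))/4.15;  IBU = (α/100)·m·U·1000/V;  BU:GU = IBU/GP
U = 1.65·0.000125^(62/1000)·(1−e^(−0.04·77))/4.15 = 0.2173
IBU = (5.0/100)·21·0.2173·1000/23.1 = 9.8762
BU:GU = 9.8762/62

0.1593


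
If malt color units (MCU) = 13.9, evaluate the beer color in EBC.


SRM = 1.4922·MCU^0.6859;  EBC = SRM·1.97
SRM = 1.4922·13.9^0.6859 = 9.0745
EBC = 9.0745·1.97

17.8767 EBC


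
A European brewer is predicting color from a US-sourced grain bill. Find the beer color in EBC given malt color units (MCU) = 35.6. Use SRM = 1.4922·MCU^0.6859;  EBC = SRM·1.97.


SRM = 1.4922·35.6^0.6859 = 17.2968
EBC = 17.2968·1.97

34.0748 EBC


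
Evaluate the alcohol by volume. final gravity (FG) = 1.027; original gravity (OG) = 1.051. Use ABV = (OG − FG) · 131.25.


ABV = (1.051 − 1.027) · 131.25

3.1500 % ABV


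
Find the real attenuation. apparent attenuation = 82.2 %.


RA = AA · 0.8192
RA = 82.2 · 0.8192

67.3382 %


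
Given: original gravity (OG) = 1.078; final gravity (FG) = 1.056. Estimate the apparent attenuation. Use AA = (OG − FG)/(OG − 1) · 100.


AA = (1.078 − 1.056)/(1.078 − 1) · 100

28.2051 %


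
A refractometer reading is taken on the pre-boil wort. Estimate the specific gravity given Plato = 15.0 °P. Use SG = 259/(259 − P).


SG = 259/(259 − 15.0)

1.0615


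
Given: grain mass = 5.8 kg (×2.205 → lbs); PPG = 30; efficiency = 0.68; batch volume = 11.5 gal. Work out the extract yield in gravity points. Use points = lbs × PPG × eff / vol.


lbs = 5.8 × 2.205 = 12.7890
points = 12.7890 × 30 × 0.68 / 11.5

22.6866 points


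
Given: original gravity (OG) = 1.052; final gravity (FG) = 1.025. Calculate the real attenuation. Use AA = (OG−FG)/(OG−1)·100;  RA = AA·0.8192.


AA = (1.052 − 1.025)/(1.052 − 1)·100 = 51.9231
RA = 51.9231·0.8192

42.5354 %


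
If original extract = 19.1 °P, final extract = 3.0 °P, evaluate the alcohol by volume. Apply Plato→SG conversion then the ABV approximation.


SG = 259/(259 − P);  ABV = (OG − FG)·131.25
OG = 259/(259 − 19.1) = 1.0796
FG = 259/(259 − 3.0) = 1.0117
ABV = (1.0796 − 1.0117)·131.25

8.9116 % ABV


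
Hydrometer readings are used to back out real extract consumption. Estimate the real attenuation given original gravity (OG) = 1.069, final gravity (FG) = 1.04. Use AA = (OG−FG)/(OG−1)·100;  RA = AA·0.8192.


AA = (1.069 − 1.04)/(1.069 − 1)·100 = 42.0290
RA = 42.0290·0.8192

34.4301 %


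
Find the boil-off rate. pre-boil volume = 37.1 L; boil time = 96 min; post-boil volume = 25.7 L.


rate = (V_pre − V_post) / (t_min/60)
rate = (37.1 − 25.7) / (96/60)

7.1250 L/hr


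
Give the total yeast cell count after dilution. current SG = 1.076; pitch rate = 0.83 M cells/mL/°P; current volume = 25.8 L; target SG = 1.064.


V_w = V·((SG_c−1)/(SG_t−1)−1);  °P = 259 − 259/SG_t;  cells = rate·(V+V_w)·°P
V_w = 25.8·((1.076−1)/(1.064−1)−1) = 4.8375
V_final = 25.8 + 4.8375 = 30.6375
°P = 259 − 259/1.064 = 15.5789
cells = 0.83·30.6375·15.5789

396.1590 billion cells


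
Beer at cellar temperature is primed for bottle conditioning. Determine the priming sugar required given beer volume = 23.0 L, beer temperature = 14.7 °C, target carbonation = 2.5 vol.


residual = 14.695·(0.01821 + 0.09011·e^(−0.04·T));  sugar = (target − residual)·4.0·V
residual = 14.695·(0.01821 + 0.09011·e^(−0.04·14.7)) = 1.0031
sugar = (2.5 − 1.0031)·4.0·23.0

137.7160 g


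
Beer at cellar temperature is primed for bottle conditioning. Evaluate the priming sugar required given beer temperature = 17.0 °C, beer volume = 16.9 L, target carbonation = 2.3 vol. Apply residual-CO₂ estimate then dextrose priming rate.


residual = 14.695·(0.01821 + 0.09011·e^(−0.04·T));  sugar = (target − residual)·4.0·V
residual = 14.695·(0.01821 + 0.09011·e^(−0.04·17.0)) = 0.9384
sugar = (2.3 − 0.9384)·4.0·16.9

92.0414 g


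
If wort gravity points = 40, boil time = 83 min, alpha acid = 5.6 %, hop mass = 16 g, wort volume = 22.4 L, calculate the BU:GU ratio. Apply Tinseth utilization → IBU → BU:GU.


U = 1.65·0.000125^(GP/1000)·(1−e^(−0.04t))/4.15;  IBU = (α/100)·m·U·1000/V;  BU:GU = IBU/GP
U = 1.65·0.000125^(40/1000)·(1−e^(−0.04·83))/4.15 = 0.2675
IBU = (5.6/100)·16·0.2675·1000/22.4 = 10.6999
BU:GU = 10.6999/40

0.2675


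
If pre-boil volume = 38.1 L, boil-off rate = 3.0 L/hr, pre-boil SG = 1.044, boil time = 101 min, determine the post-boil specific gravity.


V_post = V_pre − rate·(t/60);  SG_post = 1 + (SG_pre−1)·V_pre/V_post
V_post = 38.1 − 3.0·(101/60) = 33.0500
SG_post = 1 + (1.044 − 1)·38.1/33.0500

1.0507


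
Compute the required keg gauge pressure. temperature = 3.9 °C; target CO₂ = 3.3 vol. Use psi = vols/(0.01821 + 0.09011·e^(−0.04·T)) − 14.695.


psi = 3.3/(0.01821 + 0.09011·e^(−0.04·3.9)) − 14.695

19.9309 psi


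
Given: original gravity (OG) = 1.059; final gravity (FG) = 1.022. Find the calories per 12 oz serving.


ABW = (OG−FG)·131.25·0.79/FG;  °P = 259 − 259/SG (for OG→OE and FG→AE);  RE = 0.1808·OE + 0.8192·AE;  Cal = (6.9·ABW + 4·(RE−0.1))·FG·3.55
ABW = (1.059 − 1.022)·131.25·0.79/1.022 = 3.7539
OE = 259 − 259/1.059 = 14.4297 °P
AE = 259 − 259/1.022 = 5.5753 °P
RE = 0.1808·14.4297 + 0.8192·5.5753 = 7.1762 °P
Cal = (6.9·3.7539 + 4·(7.1762−0.1))·1.022·3.55

196.6662 kcal


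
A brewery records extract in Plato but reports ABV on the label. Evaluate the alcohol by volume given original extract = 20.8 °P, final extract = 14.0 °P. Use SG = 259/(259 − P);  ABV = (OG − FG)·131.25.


OG = 259/(259 − 20.8) = 1.0873
FG = 259/(259 − 14.0) = 1.0571
ABV = (1.0873 − 1.0571)·131.25

3.9610 % ABV


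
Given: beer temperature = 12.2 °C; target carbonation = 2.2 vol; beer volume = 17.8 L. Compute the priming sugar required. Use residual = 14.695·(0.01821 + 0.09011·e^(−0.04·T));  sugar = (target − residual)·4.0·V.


residual = 14.695·(0.01821 + 0.09011·e^(−0.04·12.2)) = 1.0804
sugar = (2.2 − 1.0804)·4.0·17.8

79.7127 g


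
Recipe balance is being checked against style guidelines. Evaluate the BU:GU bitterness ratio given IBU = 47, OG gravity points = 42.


BU:GU = IBU / OG_points
BU:GU = 47 / 42

1.1190


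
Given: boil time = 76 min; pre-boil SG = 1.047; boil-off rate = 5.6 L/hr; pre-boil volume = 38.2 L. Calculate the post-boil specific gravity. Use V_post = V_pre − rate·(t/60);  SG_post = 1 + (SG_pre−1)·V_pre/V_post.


V_post = 38.2 − 5.6·(76/60) = 31.1067
SG_post = 1 + (1.047 − 1)·38.2/31.1067

1.0577


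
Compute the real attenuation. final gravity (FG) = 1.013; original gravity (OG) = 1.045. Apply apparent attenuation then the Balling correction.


AA = (OG−FG)/(OG−1)·100;  RA = AA·0.8192
AA = (1.045 − 1.013)/(1.045 − 1)·100 = 71.1111
RA = 71.1111·0.8192

58.2542 %


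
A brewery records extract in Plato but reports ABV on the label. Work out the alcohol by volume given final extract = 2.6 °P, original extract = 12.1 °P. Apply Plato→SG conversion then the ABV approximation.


SG = 259/(259 − P);  ABV = (OG − FG)·131.25
OG = 259/(259 − 12.1) = 1.0490
FG = 259/(259 − 2.6) = 1.0101
ABV = (1.0490 − 1.0101)·131.25

5.1013 % ABV


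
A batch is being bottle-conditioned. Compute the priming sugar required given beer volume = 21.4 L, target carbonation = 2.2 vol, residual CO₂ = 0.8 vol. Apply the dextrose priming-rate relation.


sugar = (target − residual)·4.0·V
sugar = (2.2 − 0.8)·4.0·21.4

119.8400 g


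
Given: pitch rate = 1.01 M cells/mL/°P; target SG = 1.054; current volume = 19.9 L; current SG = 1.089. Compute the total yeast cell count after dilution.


V_w = V·((SG_c−1)/(SG_t−1)−1);  °P = 259 − 259/SG_t;  cells = rate·(V+V_w)·°P
V_w = 19.9·((1.089−1)/(1.054−1)−1) = 12.8981
V_final = 19.9 + 12.8981 = 32.7981
°P = 259 − 259/1.054 = 13.2694
cells = 1.01·32.7981·13.2694

439.5655 billion cells


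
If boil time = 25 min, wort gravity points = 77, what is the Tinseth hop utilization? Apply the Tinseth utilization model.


U = 1.65·0.000125^(GP/1000) · (1 − e^(−0.04·t))/4.15
bigness = 1.65·0.000125^(77/1000) = 0.8259
boil_factor = (1 − e^(−0.04·25))/4.15 = 0.1523
U = 0.8259 · 0.1523

0.1258


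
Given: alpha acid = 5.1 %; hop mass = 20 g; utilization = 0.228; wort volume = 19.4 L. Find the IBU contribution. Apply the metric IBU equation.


IBU = (α/100)·mass·U·1000 / V
IBU = (5.1/100)·20·0.228·1000 / 19.4

11.9876 IBU


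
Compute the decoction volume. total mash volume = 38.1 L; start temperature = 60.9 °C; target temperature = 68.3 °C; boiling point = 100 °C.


V_dec = V_total·(T_target − T_start)/(T_boil − T_start)
V_dec = 38.1·(68.3 − 60.9)/(100 − 60.9)

7.2107 L


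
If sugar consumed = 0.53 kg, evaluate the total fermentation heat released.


Q = m_sugar · 590 kJ/kg
Q = 0.53 · 590

312.7000 kJ


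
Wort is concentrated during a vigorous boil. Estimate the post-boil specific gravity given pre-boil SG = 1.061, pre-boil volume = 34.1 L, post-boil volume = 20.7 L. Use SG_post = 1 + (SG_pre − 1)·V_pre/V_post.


pts_pre = (1.061 − 1)·1000 = 61.0000
pts_post = 61.0000·34.1/20.7 = 100.4879
SG_post = 1 + 100.4879/1000

1.1005


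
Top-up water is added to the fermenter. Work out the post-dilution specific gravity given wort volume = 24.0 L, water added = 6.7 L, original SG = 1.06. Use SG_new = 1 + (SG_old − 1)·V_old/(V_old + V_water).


pts = (1.06 − 1)·1000·24.0/(24.0 + 6.7) = 46.9055
SG_new = 1 + 46.9055/1000

1.0469


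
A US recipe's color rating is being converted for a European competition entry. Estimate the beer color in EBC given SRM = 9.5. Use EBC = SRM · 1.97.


EBC = 9.5 · 1.97

18.7150 EBC


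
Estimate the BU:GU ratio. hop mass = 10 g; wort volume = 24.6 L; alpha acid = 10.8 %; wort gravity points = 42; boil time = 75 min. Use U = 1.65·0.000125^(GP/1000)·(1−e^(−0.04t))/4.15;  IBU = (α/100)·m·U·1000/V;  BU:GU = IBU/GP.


U = 1.65·0.000125^(42/1000)·(1−e^(−0.04·75))/4.15 = 0.2590
IBU = (10.8/100)·10·0.2590·1000/24.6 = 11.3714
BU:GU = 11.3714/42

0.2707


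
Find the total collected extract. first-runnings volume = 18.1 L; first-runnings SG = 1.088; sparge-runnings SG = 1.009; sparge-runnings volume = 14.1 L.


total = Σ (SG_i − 1)·1000·V_i
first = (1.088 − 1)·1000·18.1 = 1592.8000
sparge = (1.009 − 1)·1000·14.1 = 126.9000
total = 1592.8000 + 126.9000

1719.7000 gravity·L


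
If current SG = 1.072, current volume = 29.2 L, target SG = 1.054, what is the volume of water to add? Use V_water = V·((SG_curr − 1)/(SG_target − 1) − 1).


V_water = 29.2·((1.072 − 1)/(1.054 − 1) − 1)

9.7333 L


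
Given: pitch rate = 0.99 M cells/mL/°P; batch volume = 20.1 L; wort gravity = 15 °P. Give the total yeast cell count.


cells (billions) = rate · V_L · °P
cells = 0.99 · 20.1 · 15

298.4850 billion cells


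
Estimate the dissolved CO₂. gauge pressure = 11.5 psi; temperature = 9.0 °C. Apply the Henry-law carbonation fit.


vols = (P + 14.695)·(0.01821 + 0.09011·e^(−0.04·T))
vols = (11.5 + 14.695)·(0.01821 + 0.09011·e^(−0.04·9.0))

2.1238 volumes


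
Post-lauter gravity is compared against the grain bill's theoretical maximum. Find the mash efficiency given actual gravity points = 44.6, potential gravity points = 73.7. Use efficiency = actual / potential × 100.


efficiency = 44.6 / 73.7 × 100

60.5156 %


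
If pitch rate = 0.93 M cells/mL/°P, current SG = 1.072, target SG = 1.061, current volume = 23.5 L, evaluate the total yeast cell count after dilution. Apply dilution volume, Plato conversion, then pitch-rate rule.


V_w = V·((SG_c−1)/(SG_t−1)−1);  °P = 259 − 259/SG_t;  cells = rate·(V+V_w)·°P
V_w = 23.5·((1.072−1)/(1.061−1)−1) = 4.2377
V_final = 23.5 + 4.2377 = 27.7377
°P = 259 − 259/1.061 = 14.8907
cells = 0.93·27.7377·14.8907

384.1207 billion cells


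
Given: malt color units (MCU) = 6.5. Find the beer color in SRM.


SRM = 1.4922 · MCU^0.6859
SRM = 1.4922 · 6.5^0.6859

5.3877 SRM


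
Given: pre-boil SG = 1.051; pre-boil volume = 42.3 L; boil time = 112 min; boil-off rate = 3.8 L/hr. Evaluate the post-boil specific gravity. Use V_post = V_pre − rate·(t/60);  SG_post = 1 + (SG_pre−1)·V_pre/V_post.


V_post = 42.3 − 3.8·(112/60) = 35.2067
SG_post = 1 + (1.051 − 1)·42.3/35.2067

1.0613


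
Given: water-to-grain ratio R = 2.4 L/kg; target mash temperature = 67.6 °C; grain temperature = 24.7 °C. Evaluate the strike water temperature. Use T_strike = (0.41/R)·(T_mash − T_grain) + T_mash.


T_strike = (0.41/2.4)·(67.6 − 24.7) + 67.6

74.9287 °C


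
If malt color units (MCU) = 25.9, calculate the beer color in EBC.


SRM = 1.4922·MCU^0.6859;  EBC = SRM·1.97
SRM = 1.4922·25.9^0.6859 = 13.9062
EBC = 13.9062·1.97

27.3953 EBC


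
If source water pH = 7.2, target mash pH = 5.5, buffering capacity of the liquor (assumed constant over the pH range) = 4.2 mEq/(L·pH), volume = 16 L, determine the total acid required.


acid = buffering capacity · (pH_source − pH_target) · V
acid = 4.2 · (7.2 − 5.5) · 16

114.2400 mEq


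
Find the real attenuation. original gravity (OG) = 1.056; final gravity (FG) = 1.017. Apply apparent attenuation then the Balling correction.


AA = (OG−FG)/(OG−1)·100;  RA = AA·0.8192
AA = (1.056 − 1.017)/(1.056 − 1)·100 = 69.6429
RA = 69.6429·0.8192

57.0514 %


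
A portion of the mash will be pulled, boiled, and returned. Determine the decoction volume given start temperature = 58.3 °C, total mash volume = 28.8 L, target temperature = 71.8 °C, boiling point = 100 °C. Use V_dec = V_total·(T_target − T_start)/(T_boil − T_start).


V_dec = 28.8·(71.8 − 58.3)/(100 − 58.3)

9.3237 L


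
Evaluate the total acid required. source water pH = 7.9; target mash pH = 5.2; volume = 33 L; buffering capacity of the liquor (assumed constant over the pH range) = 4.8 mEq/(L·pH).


acid = buffering capacity · (pH_source − pH_target) · V
acid = 4.8 · (7.9 − 5.2) · 33

427.6800 mEq


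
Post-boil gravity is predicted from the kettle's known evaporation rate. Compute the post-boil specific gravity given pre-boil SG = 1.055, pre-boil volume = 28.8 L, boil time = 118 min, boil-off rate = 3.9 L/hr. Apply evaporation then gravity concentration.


V_post = V_pre − rate·(t/60);  SG_post = 1 + (SG_pre−1)·V_pre/V_post
V_post = 28.8 − 3.9·(118/60) = 21.1300
SG_post = 1 + (1.055 − 1)·28.8/21.1300

1.0750


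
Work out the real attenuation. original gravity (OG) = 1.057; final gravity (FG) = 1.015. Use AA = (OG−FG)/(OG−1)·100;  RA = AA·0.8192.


AA = (1.057 − 1.015)/(1.057 − 1)·100 = 73.6842
RA = 73.6842·0.8192

60.3621 %


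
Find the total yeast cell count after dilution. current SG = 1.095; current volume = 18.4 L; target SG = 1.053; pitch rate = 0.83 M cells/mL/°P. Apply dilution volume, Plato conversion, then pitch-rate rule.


V_w = V·((SG_c−1)/(SG_t−1)−1);  °P = 259 − 259/SG_t;  cells = rate·(V+V_w)·°P
V_w = 18.4·((1.095−1)/(1.053−1)−1) = 14.5811
V_final = 18.4 + 14.5811 = 32.9811
°P = 259 − 259/1.053 = 13.0361
cells = 0.83·32.9811·13.0361

356.8543 billion cells


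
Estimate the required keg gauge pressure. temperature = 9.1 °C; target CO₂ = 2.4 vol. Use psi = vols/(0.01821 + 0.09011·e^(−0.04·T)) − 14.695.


psi = 2.4/(0.01821 + 0.09011·e^(−0.04·9.1)) − 14.695

14.9982 psi


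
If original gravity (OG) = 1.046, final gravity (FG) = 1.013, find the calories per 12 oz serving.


ABW = (OG−FG)·131.25·0.79/FG;  °P = 259 − 259/SG (for OG→OE and FG→AE);  RE = 0.1808·OE + 0.8192·AE;  Cal = (6.9·ABW + 4·(RE−0.1))·FG·3.55
ABW = (1.046 − 1.013)·131.25·0.79/1.013 = 3.3778
OE = 259 − 259/1.046 = 11.3901 °P
AE = 259 − 259/1.013 = 3.3238 °P
RE = 0.1808·11.3901 + 0.8192·3.3238 = 4.7822 °P
Cal = (6.9·3.3778 + 4·(4.7822−0.1))·1.013·3.55

151.1654 kcal


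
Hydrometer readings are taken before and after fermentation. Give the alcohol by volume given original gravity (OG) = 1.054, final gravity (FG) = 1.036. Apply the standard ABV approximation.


ABV = (OG − FG) · 131.25
ABV = (1.054 − 1.036) · 131.25

2.3625 % ABV


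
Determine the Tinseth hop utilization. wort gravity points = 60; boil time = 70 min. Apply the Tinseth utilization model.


U = 1.65·0.000125^(GP/1000) · (1 − e^(−0.04·t))/4.15
bigness = 1.65·0.000125^(60/1000) = 0.9623
boil_factor = (1 − e^(−0.04·70))/4.15 = 0.2263
U = 0.9623 · 0.2263

0.2178


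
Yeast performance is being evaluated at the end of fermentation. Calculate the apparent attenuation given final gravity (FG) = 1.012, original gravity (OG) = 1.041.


AA = (OG − FG)/(OG − 1) · 100
AA = (1.041 − 1.012)/(1.041 − 1) · 100

70.7317 %


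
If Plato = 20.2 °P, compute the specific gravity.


SG = 259/(259 − P)
SG = 259/(259 − 20.2)

1.0846


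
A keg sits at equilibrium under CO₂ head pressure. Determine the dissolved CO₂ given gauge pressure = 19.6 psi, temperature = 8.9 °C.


vols = (P + 14.695)·(0.01821 + 0.09011·e^(−0.04·T))
vols = (19.6 + 14.695)·(0.01821 + 0.09011·e^(−0.04·8.9))

2.7892 volumes


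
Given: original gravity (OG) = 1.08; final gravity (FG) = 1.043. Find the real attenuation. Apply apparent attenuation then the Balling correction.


AA = (OG−FG)/(OG−1)·100;  RA = AA·0.8192
AA = (1.08 − 1.043)/(1.08 − 1)·100 = 46.2500
RA = 46.2500·0.8192

37.8880 %


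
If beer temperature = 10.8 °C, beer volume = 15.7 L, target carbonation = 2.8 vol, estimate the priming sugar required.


residual = 14.695·(0.01821 + 0.09011·e^(−0.04·T));  sugar = (target − residual)·4.0·V
residual = 14.695·(0.01821 + 0.09011·e^(−0.04·10.8)) = 1.1273
sugar = (2.8 − 1.1273)·4.0·15.7

105.0482 g


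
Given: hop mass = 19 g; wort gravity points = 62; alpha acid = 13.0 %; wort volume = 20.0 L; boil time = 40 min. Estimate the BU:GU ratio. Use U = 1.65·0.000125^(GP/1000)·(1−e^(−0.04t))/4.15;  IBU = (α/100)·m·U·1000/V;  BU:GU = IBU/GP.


U = 1.65·0.000125^(62/1000)·(1−e^(−0.04·40))/4.15 = 0.1818
IBU = (13.0/100)·19·0.1818·1000/20.0 = 22.4476
BU:GU = 22.4476/62

0.3621


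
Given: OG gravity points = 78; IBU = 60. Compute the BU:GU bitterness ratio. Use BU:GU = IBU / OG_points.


BU:GU = 60 / 78

0.7692


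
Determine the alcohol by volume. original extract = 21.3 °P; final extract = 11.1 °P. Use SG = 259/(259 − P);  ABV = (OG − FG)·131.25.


OG = 259/(259 − 21.3) = 1.0896
FG = 259/(259 − 11.1) = 1.0448
ABV = (1.0896 − 1.0448)·131.25

5.8843 % ABV


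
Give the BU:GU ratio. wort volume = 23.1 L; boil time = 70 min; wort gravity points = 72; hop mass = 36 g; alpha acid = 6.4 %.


U = 1.65·0.000125^(GP/1000)·(1−e^(−0.04t))/4.15;  IBU = (α/100)·m·U·1000/V;  BU:GU = IBU/GP
U = 1.65·0.000125^(72/1000)·(1−e^(−0.04·70))/4.15 = 0.1955
IBU = (6.4/100)·36·0.1955·1000/23.1 = 19.5001
BU:GU = 19.5001/72

0.2708


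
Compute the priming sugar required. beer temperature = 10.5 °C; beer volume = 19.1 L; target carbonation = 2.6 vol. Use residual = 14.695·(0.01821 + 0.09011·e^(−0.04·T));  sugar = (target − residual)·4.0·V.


residual = 14.695·(0.01821 + 0.09011·e^(−0.04·10.5)) = 1.1376
sugar = (2.6 − 1.1376)·4.0·19.1

111.7247 g


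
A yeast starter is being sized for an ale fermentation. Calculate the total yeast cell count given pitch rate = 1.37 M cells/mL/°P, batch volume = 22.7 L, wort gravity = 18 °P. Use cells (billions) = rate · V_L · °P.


cells = 1.37 · 22.7 · 18

559.7820 billion cells


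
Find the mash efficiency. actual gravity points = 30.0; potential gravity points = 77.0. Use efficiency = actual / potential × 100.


efficiency = 30.0 / 77.0 × 100

38.9610 %


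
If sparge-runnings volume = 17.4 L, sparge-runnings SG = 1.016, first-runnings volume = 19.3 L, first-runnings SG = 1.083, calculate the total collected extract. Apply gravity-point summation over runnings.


total = Σ (SG_i − 1)·1000·V_i
first = (1.083 − 1)·1000·19.3 = 1601.9000
sparge = (1.016 − 1)·1000·17.4 = 278.4000
total = 1601.9000 + 278.4000

1880.3000 gravity·L


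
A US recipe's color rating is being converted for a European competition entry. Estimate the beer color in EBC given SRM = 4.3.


EBC = SRM · 1.97
EBC = 4.3 · 1.97

8.4710 EBC


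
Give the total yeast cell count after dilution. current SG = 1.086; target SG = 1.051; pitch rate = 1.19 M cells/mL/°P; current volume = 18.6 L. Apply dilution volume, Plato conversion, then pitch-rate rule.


V_w = V·((SG_c−1)/(SG_t−1)−1);  °P = 259 − 259/SG_t;  cells = rate·(V+V_w)·°P
V_w = 18.6·((1.086−1)/(1.051−1)−1) = 12.7647
V_final = 18.6 + 12.7647 = 31.3647
°P = 259 − 259/1.051 = 12.5680
cells = 1.19·31.3647·12.5680

469.0892 billion cells


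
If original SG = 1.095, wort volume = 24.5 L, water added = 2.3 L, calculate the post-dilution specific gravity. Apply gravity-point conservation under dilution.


SG_new = 1 + (SG_old − 1)·V_old/(V_old + V_water)
pts = (1.095 − 1)·1000·24.5/(24.5 + 2.3) = 86.8470
SG_new = 1 + 86.8470/1000

1.0868


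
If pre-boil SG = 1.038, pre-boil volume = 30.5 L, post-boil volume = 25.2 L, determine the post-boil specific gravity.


SG_post = 1 + (SG_pre − 1)·V_pre/V_post
pts_pre = (1.038 − 1)·1000 = 38.0000
pts_post = 38.0000·30.5/25.2 = 45.9921
SG_post = 1 + 45.9921/1000

1.0460


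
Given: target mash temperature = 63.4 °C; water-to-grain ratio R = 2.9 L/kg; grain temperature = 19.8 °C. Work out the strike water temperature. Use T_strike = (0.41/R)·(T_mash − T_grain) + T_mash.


T_strike = (0.41/2.9)·(63.4 − 19.8) + 63.4

69.5641 °C


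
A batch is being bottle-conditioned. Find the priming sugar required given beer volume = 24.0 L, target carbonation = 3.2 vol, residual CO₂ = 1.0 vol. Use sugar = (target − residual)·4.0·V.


sugar = (3.2 − 1.0)·4.0·24.0

211.2000 g


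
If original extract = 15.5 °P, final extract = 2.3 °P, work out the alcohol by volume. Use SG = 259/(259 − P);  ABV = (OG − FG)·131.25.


OG = 259/(259 − 15.5) = 1.0637
FG = 259/(259 − 2.3) = 1.0090
ABV = (1.0637 − 1.0090)·131.25

7.1787 % ABV


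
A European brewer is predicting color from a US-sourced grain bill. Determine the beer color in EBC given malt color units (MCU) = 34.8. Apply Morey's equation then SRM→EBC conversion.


SRM = 1.4922·MCU^0.6859;  EBC = SRM·1.97
SRM = 1.4922·34.8^0.6859 = 17.0293
EBC = 17.0293·1.97

33.5477 EBC


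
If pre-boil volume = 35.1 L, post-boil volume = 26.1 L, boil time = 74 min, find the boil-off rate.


rate = (V_pre − V_post) / (t_min/60)
rate = (35.1 − 26.1) / (74/60)

7.2973 L/hr


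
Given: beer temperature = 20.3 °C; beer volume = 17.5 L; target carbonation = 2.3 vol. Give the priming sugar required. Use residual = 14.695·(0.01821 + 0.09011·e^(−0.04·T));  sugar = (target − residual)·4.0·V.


residual = 14.695·(0.01821 + 0.09011·e^(−0.04·20.3)) = 0.8555
sugar = (2.3 − 0.8555)·4.0·17.5

101.1160 g


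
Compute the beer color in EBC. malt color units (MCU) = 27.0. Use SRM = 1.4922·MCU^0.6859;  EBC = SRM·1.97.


SRM = 1.4922·27.0^0.6859 = 14.3087
EBC = 14.3087·1.97

28.1881 EBC


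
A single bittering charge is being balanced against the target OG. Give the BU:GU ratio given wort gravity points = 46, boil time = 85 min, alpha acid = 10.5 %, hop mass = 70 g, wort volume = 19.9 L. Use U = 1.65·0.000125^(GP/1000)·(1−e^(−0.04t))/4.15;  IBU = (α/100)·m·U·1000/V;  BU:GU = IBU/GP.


U = 1.65·0.000125^(46/1000)·(1−e^(−0.04·85))/4.15 = 0.2542
IBU = (10.5/100)·70·0.2542·1000/19.9 = 93.8830
BU:GU = 93.8830/46

2.0409


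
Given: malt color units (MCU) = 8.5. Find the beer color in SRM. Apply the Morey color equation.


SRM = 1.4922 · MCU^0.6859
SRM = 1.4922 · 8.5^0.6859

6.4761 SRM


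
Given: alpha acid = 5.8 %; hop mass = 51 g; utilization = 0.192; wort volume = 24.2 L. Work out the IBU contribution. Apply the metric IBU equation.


IBU = (α/100)·mass·U·1000 / V
IBU = (5.8/100)·51·0.192·1000 / 24.2

23.4684 IBU


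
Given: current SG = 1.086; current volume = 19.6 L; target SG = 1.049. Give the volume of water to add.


V_water = V·((SG_curr − 1)/(SG_target − 1) − 1)
V_water = 19.6·((1.086 − 1)/(1.049 − 1) − 1)

14.8000 L


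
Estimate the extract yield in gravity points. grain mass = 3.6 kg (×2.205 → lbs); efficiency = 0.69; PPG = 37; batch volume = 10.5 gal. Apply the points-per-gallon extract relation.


points = lbs × PPG × eff / vol
lbs = 3.6 × 2.205 = 7.9380
points = 7.9380 × 37 × 0.69 / 10.5

19.3007 points


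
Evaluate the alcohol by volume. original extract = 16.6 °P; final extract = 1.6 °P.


SG = 259/(259 − P);  ABV = (OG − FG)·131.25
OG = 259/(259 − 16.6) = 1.0685
FG = 259/(259 − 1.6) = 1.0062
ABV = (1.0685 − 1.0062)·131.25

8.1724 % ABV


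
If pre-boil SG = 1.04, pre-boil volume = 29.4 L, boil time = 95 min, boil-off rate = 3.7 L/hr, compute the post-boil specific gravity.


V_post = V_pre − rate·(t/60);  SG_post = 1 + (SG_pre−1)·V_pre/V_post
V_post = 29.4 − 3.7·(95/60) = 23.5417
SG_post = 1 + (1.04 − 1)·29.4/23.5417

1.0500


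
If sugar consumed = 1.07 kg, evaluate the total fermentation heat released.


Q = m_sugar · 590 kJ/kg
Q = 1.07 · 590

631.3000 kJ


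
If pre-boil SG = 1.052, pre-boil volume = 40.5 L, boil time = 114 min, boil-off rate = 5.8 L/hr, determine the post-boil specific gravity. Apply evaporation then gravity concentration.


V_post = V_pre − rate·(t/60);  SG_post = 1 + (SG_pre−1)·V_pre/V_post
V_post = 40.5 − 5.8·(114/60) = 29.4800
SG_post = 1 + (1.052 − 1)·40.5/29.4800

1.0714


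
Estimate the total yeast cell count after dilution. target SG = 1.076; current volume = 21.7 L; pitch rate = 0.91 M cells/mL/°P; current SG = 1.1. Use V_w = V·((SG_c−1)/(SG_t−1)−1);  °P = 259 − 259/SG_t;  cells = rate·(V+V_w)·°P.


V_w = 21.7·((1.1−1)/(1.076−1)−1) = 6.8526
V_final = 21.7 + 6.8526 = 28.5526
°P = 259 − 259/1.076 = 18.2937
cells = 0.91·28.5526·18.2937

475.3228 billion cells


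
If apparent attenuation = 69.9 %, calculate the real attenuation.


RA = AA · 0.8192
RA = 69.9 · 0.8192

57.2621 %


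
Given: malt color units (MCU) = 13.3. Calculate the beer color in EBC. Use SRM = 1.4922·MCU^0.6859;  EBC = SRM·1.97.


SRM = 1.4922·13.3^0.6859 = 8.8039
EBC = 8.8039·1.97

17.3438 EBC


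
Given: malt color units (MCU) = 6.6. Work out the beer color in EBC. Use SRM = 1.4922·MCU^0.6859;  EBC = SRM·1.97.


SRM = 1.4922·6.6^0.6859 = 5.4444
EBC = 5.4444·1.97

10.7255 EBC


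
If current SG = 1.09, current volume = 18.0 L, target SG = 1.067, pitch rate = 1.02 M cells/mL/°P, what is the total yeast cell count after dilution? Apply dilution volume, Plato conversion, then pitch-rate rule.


V_w = V·((SG_c−1)/(SG_t−1)−1);  °P = 259 − 259/SG_t;  cells = rate·(V+V_w)·°P
V_w = 18.0·((1.09−1)/(1.067−1)−1) = 6.1791
V_final = 18.0 + 6.1791 = 24.1791
°P = 259 − 259/1.067 = 16.2634
cells = 1.02·24.1791·16.2634

401.0980 billion cells


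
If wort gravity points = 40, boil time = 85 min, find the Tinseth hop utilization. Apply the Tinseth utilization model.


U = 1.65·0.000125^(GP/1000) · (1 − e^(−0.04·t))/4.15
bigness = 1.65·0.000125^(40/1000) = 1.1518
boil_factor = (1 − e^(−0.04·85))/4.15 = 0.2329
U = 1.1518 · 0.2329

0.2683


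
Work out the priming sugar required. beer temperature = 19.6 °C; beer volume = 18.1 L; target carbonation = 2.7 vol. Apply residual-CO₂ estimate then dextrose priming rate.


residual = 14.695·(0.01821 + 0.09011·e^(−0.04·T));  sugar = (target − residual)·4.0·V
residual = 14.695·(0.01821 + 0.09011·e^(−0.04·19.6)) = 0.8722
sugar = (2.7 − 0.8722)·4.0·18.1

132.3343 g


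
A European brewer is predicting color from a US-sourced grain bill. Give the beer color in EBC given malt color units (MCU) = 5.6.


SRM = 1.4922·MCU^0.6859;  EBC = SRM·1.97
SRM = 1.4922·5.6^0.6859 = 4.8642
EBC = 4.8642·1.97

9.5824 EBC


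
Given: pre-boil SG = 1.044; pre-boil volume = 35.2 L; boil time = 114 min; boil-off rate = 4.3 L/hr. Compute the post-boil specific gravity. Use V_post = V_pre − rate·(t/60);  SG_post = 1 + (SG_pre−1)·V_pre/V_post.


V_post = 35.2 − 4.3·(114/60) = 27.0300
SG_post = 1 + (1.044 − 1)·35.2/27.0300

1.0573


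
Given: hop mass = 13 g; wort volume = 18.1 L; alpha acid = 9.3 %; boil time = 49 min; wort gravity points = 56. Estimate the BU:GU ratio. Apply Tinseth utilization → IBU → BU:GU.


U = 1.65·0.000125^(GP/1000)·(1−e^(−0.04t))/4.15;  IBU = (α/100)·m·U·1000/V;  BU:GU = IBU/GP
U = 1.65·0.000125^(56/1000)·(1−e^(−0.04·49))/4.15 = 0.2065
IBU = (9.3/100)·13·0.2065·1000/18.1 = 13.7935
BU:GU = 13.7935/56

0.2463


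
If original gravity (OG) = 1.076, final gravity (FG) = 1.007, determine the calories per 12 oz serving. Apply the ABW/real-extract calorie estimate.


ABW = (OG−FG)·131.25·0.79/FG;  °P = 259 − 259/SG (for OG→OE and FG→AE);  RE = 0.1808·OE + 0.8192·AE;  Cal = (6.9·ABW + 4·(RE−0.1))·FG·3.55
ABW = (1.076 − 1.007)·131.25·0.79/1.007 = 7.1047
OE = 259 − 259/1.076 = 18.2937 °P
AE = 259 − 259/1.007 = 1.8004 °P
RE = 0.1808·18.2937 + 0.8192·1.8004 = 4.7824 °P
Cal = (6.9·7.1047 + 4·(4.7824−0.1))·1.007·3.55

242.2032 kcal


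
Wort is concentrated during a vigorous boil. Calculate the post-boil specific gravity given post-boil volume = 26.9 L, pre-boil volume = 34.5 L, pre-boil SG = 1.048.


SG_post = 1 + (SG_pre − 1)·V_pre/V_post
pts_pre = (1.048 − 1)·1000 = 48.0000
pts_post = 48.0000·34.5/26.9 = 61.5613
SG_post = 1 + 61.5613/1000

1.0616


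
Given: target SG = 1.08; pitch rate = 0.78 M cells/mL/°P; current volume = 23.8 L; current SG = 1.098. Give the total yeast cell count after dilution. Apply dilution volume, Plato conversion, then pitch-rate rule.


V_w = V·((SG_c−1)/(SG_t−1)−1);  °P = 259 − 259/SG_t;  cells = rate·(V+V_w)·°P
V_w = 23.8·((1.098−1)/(1.08−1)−1) = 5.3550
V_final = 23.8 + 5.3550 = 29.1550
°P = 259 − 259/1.08 = 19.1852
cells = 0.78·29.1550·19.1852

436.2884 billion cells


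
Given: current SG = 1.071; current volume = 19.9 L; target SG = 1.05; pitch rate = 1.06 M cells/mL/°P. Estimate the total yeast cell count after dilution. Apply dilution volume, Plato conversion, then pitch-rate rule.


V_w = V·((SG_c−1)/(SG_t−1)−1);  °P = 259 − 259/SG_t;  cells = rate·(V+V_w)·°P
V_w = 19.9·((1.071−1)/(1.05−1)−1) = 8.3580
V_final = 19.9 + 8.3580 = 28.2580
°P = 259 − 259/1.05 = 12.3333
cells = 1.06·28.2580·12.3333

369.4263 billion cells


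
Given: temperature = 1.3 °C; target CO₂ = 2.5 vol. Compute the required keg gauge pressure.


psi = vols/(0.01821 + 0.09011·e^(−0.04·T)) − 14.695
psi = 2.5/(0.01821 + 0.09011·e^(−0.04·1.3)) − 14.695

9.4005 psi


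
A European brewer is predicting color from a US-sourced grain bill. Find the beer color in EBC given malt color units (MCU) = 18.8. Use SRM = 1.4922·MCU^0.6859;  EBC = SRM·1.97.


SRM = 1.4922·18.8^0.6859 = 11.1628
EBC = 11.1628·1.97

21.9907 EBC


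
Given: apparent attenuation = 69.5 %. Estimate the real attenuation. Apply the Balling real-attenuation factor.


RA = AA · 0.8192
RA = 69.5 · 0.8192

56.9344 %


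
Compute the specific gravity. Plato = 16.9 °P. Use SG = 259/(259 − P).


SG = 259/(259 − 16.9)

1.0698


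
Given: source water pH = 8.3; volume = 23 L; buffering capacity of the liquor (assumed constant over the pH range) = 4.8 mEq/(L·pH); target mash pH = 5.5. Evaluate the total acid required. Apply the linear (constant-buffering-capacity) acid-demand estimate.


acid = buffering capacity · (pH_source − pH_target) · V
acid = 4.8 · (8.3 − 5.5) · 23

309.1200 mEq


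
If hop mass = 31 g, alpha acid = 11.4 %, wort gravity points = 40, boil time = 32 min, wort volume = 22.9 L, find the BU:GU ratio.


U = 1.65·0.000125^(GP/1000)·(1−e^(−0.04t))/4.15;  IBU = (α/100)·m·U·1000/V;  BU:GU = IBU/GP
U = 1.65·0.000125^(40/1000)·(1−e^(−0.04·32))/4.15 = 0.2004
IBU = (11.4/100)·31·0.2004·1000/22.9 = 30.9213
BU:GU = 30.9213/40

0.7730


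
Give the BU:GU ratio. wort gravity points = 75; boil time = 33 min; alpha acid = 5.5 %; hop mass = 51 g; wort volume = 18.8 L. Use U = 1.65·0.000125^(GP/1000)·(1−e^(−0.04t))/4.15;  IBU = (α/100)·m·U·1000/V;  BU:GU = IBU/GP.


U = 1.65·0.000125^(75/1000)·(1−e^(−0.04·33))/4.15 = 0.1485
IBU = (5.5/100)·51·0.1485·1000/18.8 = 22.1566
BU:GU = 22.1566/75

0.2954


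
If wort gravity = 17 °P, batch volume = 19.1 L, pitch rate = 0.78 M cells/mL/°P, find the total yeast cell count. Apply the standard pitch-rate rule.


cells (billions) = rate · V_L · °P
cells = 0.78 · 19.1 · 17

253.2660 billion cells


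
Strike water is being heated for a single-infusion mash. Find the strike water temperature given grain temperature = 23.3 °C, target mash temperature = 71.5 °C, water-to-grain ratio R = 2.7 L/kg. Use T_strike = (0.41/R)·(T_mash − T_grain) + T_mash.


T_strike = (0.41/2.7)·(71.5 − 23.3) + 71.5

78.8193 °C


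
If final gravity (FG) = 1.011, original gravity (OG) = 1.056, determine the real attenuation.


AA = (OG−FG)/(OG−1)·100;  RA = AA·0.8192
AA = (1.056 − 1.011)/(1.056 − 1)·100 = 80.3571
RA = 80.3571·0.8192

65.8286 %


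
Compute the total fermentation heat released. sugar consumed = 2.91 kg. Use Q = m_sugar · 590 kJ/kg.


Q = 2.91 · 590

1716.9000 kJ
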